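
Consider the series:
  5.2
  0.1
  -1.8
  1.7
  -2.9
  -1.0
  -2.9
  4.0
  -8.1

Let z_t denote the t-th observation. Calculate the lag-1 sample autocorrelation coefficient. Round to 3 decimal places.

Mean z̄ = (5.2 + 0.1 − 1.8 + 1.7 − 2.9 − 1.0 − 2.9 + 4.0 − 8.1)/9 = -0.6333
Numerator Σ_{t=1}^{8}(z_t−z̄)(z_{t+1}−z̄) = -48.0244
Denominator Σ(z_t−z̄)² = 129.0000
r_1 = -48.0244 / 129.0000 = -0.372

-0.372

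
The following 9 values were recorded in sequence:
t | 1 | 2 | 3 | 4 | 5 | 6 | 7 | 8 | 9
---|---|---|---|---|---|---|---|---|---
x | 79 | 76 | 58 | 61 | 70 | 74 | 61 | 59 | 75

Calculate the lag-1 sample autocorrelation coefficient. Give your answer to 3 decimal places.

Mean x̄ = (79 + 76 + 58 + 61 + 70 + 74 + 61 + 59 + 75)/9 = 68.1111
Numerator Σ_{t=1}^{8}(x_t−x̄)(x_{t+1}−x̄) = 35.8765
Denominator Σ(x_t−x̄)² = 552.8889
r_1 = 35.8765 / 552.8889 = 0.065

0.065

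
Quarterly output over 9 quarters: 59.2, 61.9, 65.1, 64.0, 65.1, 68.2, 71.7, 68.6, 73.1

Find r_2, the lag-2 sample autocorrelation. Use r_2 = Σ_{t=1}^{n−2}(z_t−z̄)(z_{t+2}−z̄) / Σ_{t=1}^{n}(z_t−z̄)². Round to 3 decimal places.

Mean z̄ = (59.2 + 61.9 + 65.1 + 64.0 + 65.1 + 68.2 + 71.7 + 68.6 + 73.1)/9 = 66.3222
Σ(z_t−z̄)(z_{t+2}−z̄) = (8.7049) + (10.2694) + (1.4938) + (-4.3606) + (-6.5728) + (4.2772) + (36.4494) = 50.2612
Denominator Σ(z_t−z̄)² = 162.2356
r_2 = 50.2612 / 162.2356 = 0.310

0.310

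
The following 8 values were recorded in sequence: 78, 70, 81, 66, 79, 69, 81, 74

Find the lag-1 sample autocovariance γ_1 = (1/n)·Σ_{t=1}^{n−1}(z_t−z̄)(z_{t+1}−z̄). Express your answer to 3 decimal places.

Mean z̄ = (78 + 70 + 81 + 66 + 79 + 69 + 81 + 74)/8 = 74.7500
Deviations: 3.2500, -4.7500, 6.2500, -8.7500, 4.2500, -5.7500, 6.2500, -0.7500
Σ_{t=1}^{7}(z_t−z̄)(z_{t+1}−z̄) = -202.0625
γ_1 = -202.0625 / 8 = -25.258

-25.258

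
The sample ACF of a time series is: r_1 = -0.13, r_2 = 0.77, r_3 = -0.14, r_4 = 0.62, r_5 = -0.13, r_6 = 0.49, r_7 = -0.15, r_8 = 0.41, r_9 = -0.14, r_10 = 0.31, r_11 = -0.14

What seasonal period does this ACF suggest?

The largest autocorrelation is r_2 = 0.77, with weaker echoes at lags 4 (0.62), 6 (0.49), 8 (0.41) and 10 (0.31); the remaining lags stay at or below -0.13.
The dominant spike at lag 2 indicates a seasonal period of 2.

2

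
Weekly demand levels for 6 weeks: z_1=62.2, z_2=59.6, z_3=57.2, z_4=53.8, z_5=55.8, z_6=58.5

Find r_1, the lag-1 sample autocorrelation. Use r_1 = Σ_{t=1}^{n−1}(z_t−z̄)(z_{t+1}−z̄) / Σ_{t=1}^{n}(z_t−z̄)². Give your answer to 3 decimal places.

Mean z̄ = (62.2 + 59.6 + 57.2 + 53.8 + 55.8 + 58.5)/6 = 57.8500
Numerator Σ_{t=1}^{5}(z_t−z̄)(z_{t+1}−z̄) = 16.0775
Denominator Σ(z_t−z̄)² = 43.4350
r_1 = 16.0775 / 43.4350 = 0.370

0.370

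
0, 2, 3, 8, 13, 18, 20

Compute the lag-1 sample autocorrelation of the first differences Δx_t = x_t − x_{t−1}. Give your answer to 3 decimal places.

0.147

First differences Δx: 2, 1, 5, 5, 5, 2
Mean of differences = 3.3333
Numerator Σ(Δx_t−Δx̄)(Δx_{t+1}−Δx̄) = 2.5556
Denominator Σ(Δx_t−Δx̄)² = 17.3333
r_1(Δx) = 2.5556 / 17.3333 = 0.147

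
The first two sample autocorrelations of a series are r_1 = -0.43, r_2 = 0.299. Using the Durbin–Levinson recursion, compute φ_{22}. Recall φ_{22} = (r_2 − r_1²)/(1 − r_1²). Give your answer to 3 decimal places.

φ_{22} = (r_2 − r_1²) / (1 − r_1²)
r_1² = (-0.43)² = 0.1849
Numerator = 0.299 − 0.1849 = 0.1141; denominator = 1 − 0.1849 = 0.8151
φ_{22} = 0.1141 / 0.8151 = 0.140

0.140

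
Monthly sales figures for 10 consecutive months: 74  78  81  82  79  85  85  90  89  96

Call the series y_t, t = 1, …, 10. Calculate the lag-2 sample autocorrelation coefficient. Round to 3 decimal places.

Mean ȳ = (74 + 78 + 81 + 82 + 79 + 85 + 85 + 90 + 89 + 96)/10 = 83.9000
Numerator Σ_{t=1}^{8}(y_t−ȳ)(y_{t+2}−ȳ) = 132.7800
Denominator Σ(y_t−ȳ)² = 380.9000
r_2 = 132.7800 / 380.9000 = 0.349

0.349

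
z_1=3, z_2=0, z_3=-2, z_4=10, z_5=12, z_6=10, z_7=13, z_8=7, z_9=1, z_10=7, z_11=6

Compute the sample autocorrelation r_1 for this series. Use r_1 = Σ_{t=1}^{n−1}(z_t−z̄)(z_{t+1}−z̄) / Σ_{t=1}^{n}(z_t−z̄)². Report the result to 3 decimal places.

Mean z̄ = (3 + 0 − 2 + 10 + 12 + 10 + 13 + 7 + 1 + 7 + 6)/11 = 6.0909
Numerator Σ_{t=1}^{10}(z_t−z̄)(z_{t+1}−z̄) = 106.6281
Denominator Σ(z_t−z̄)² = 252.9091
r_1 = 106.6281 / 252.9091 = 0.422

0.422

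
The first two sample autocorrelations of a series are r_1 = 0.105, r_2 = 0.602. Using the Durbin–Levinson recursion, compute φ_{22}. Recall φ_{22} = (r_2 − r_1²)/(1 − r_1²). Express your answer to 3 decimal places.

0.598

φ_{22} = (r_2 − r_1²) / (1 − r_1²)
r_1² = (0.105)² = 0.011025
Numerator = 0.602 − 0.0110 = 0.5910; denominator = 1 − 0.0110 = 0.9890
φ_{22} = 0.5910 / 0.9890 = 0.598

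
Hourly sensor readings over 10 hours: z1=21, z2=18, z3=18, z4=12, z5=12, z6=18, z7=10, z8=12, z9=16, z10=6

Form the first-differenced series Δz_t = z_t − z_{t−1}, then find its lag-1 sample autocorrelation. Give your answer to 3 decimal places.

First differences Δz: -3, 0, -6, 0, 6, -8, 2, 4, -10
Mean of differences = -1.6667
Numerator Σ(Δz_t−Δz̄)(Δz_{t+1}−Δz̄) = -102.1111
Denominator Σ(Δz_t−Δz̄)² = 240.0000
r_1(Δz) = -102.1111 / 240.0000 = -0.425

-0.425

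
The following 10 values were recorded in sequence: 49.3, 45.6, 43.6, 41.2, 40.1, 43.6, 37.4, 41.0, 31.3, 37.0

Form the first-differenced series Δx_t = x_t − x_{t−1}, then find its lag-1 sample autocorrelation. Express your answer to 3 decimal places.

-0.730

First differences Δx: -3.7, -2.0, -2.4, -1.1, 3.5, -6.2, 3.6, -9.7, 5.7
Mean of differences = -1.3667
Numerator Σ(Δx_t−Δx̄)(Δx_{t+1}−Δx̄) = -144.6511
Denominator Σ(Δx_t−Δx̄)² = 198.0800
r_1(Δx) = -144.6511 / 198.0800 = -0.730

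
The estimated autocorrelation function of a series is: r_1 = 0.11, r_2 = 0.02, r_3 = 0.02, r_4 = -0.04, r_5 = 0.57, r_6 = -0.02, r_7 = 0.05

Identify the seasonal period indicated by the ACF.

5

The largest autocorrelation is r_5 = 0.57; the remaining lags stay at or below 0.11.
The dominant spike at lag 5 indicates a seasonal period of 5.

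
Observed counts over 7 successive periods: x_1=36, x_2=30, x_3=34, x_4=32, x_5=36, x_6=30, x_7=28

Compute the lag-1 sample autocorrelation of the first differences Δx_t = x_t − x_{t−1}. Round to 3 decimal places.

First differences Δx: -6, 4, -2, 4, -6, -2
Mean of differences = -1.3333
Numerator Σ(Δx_t−Δx̄)(Δx_{t+1}−Δx̄) = -53.7778
Denominator Σ(Δx_t−Δx̄)² = 101.3333
r_1(Δx) = -53.7778 / 101.3333 = -0.531

-0.531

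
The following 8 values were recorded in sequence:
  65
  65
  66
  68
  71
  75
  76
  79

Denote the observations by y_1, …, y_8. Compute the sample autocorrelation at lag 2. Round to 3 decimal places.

Mean ȳ = (65 + 65 + 66 + 68 + 71 + 75 + 76 + 79)/8 = 70.6250
Deviations from mean: -5.6250, -5.6250, -4.6250, -2.6250, 0.3750, 4.3750, 5.3750, 8.3750
Numerator Σ_{t=1}^{6}(y_t−ȳ)(y_{t+2}−ȳ) = 66.2188
Denominator Σ(y_t−ȳ)² = 209.8750
r_2 = 66.2188 / 209.8750 = 0.316

0.316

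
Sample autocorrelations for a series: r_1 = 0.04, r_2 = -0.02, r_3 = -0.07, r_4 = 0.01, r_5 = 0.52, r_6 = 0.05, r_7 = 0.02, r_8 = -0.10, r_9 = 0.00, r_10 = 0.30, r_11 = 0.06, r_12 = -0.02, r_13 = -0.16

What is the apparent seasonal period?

5

The largest autocorrelation is r_5 = 0.52, with a weaker echo at lag 10 (0.30); the remaining lags stay at or below 0.06.
The dominant spike at lag 5 indicates a seasonal period of 5.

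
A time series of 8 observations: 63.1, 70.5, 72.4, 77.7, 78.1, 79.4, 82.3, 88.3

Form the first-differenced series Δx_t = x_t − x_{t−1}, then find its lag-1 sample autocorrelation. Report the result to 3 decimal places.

-0.179

First differences Δx: 7.4, 1.9, 5.3, 0.4, 1.3, 2.9, 6.0
Mean of differences = 3.6000
Numerator Σ(Δx_t−Δx̄)(Δx_{t+1}−Δx̄) = -7.5000
Denominator Σ(Δx_t−Δx̄)² = 42.0000
r_1(Δx) = -7.5000 / 42.0000 = -0.179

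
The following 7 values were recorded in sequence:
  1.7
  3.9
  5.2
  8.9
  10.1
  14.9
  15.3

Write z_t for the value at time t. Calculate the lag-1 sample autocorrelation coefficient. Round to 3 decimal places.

Mean z̄ = (1.7 + 3.9 + 5.2 + 8.9 + 10.1 + 14.9 + 15.3)/7 = 8.5714
Σ(z_t−z̄)(z_{t+1}−z̄) = (32.0994) + (15.7494) + (-1.1078) + (0.5022) + (9.6737) + (42.5822) = 99.4992
Denominator Σ(z_t−z̄)² = 168.1743
r_1 = 99.4992 / 168.1743 = 0.592

0.592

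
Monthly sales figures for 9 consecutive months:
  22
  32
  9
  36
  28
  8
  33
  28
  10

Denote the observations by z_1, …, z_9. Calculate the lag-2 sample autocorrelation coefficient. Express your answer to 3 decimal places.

Mean z̄ = (22 + 32 + 9 + 36 + 28 + 8 + 33 + 28 + 10)/9 = 22.8889
Σ(z_t−z̄)(z_{t+2}−z̄) = (12.3457) + (119.4568) + (-70.9877) + (-195.2099) + (51.6790) + (-76.0988) + (-130.3210) = -289.1358
Denominator Σ(z_t−z̄)² = 990.8889
r_2 = -289.1358 / 990.8889 = -0.292

-0.292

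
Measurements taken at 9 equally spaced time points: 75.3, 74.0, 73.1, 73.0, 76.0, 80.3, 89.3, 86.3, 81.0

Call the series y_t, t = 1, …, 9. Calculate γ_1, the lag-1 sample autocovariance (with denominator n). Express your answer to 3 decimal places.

Mean ȳ = (75.3 + 74.0 + 73.1 + 73.0 + 76.0 + 80.3 + 89.3 + 86.3 + 81.0)/9 = 78.7000
Σ_{t=1}^{8}(y_t−ȳ)(y_{t+1}−ȳ) = 200.2900
γ_1 = 200.2900 / 9 = 22.254

22.254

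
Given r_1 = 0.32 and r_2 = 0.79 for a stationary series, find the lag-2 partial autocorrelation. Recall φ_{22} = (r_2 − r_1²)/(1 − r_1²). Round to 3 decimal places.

0.766

φ_{22} = (r_2 − r_1²) / (1 − r_1²)
r_1² = (0.32)² = 0.1024
Numerator = 0.79 − 0.1024 = 0.6876; denominator = 1 − 0.1024 = 0.8976
φ_{22} = 0.6876 / 0.8976 = 0.766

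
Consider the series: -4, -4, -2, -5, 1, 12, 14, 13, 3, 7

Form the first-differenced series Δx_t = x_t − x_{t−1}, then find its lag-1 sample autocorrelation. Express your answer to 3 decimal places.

0.079

First differences Δx: 0, 2, -3, 6, 11, 2, -1, -10, 4
Mean of differences = 1.2222
Numerator Σ(Δx_t−Δx̄)(Δx_{t+1}−Δx̄) = 21.9506
Denominator Σ(Δx_t−Δx̄)² = 277.5556
r_1(Δx) = 21.9506 / 277.5556 = 0.079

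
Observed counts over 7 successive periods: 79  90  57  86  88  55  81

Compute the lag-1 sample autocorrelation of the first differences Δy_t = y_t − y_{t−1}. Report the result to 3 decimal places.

-0.569

First differences Δy: 11, -33, 29, 2, -33, 26
Mean of differences = 0.3333
Numerator Σ(Δy_t−Δȳ)(Δy_{t+1}−Δȳ) = -2174.4444
Denominator Σ(Δy_t−Δȳ)² = 3819.3333
r_1(Δy) = -2174.4444 / 3819.3333 = -0.569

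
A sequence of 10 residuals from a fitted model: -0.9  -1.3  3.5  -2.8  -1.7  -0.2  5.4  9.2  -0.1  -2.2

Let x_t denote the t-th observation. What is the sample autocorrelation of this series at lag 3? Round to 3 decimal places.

Mean x̄ = (-0.9 − 1.3 + 3.5 − 2.8 − 1.7 − 0.2 + 5.4 + 9.2 − 0.1 − 2.2)/10 = 0.8900
Σ(x_t−x̄)(x_{t+3}−x̄) = (6.6051) + (5.6721) + (-2.8449) + (-16.6419) + (-21.5229) + (1.0791) + (-13.9359) = -41.5893
Denominator Σ(x_t−x̄)² = 136.2490
r_3 = -41.5893 / 136.2490 = -0.305

-0.305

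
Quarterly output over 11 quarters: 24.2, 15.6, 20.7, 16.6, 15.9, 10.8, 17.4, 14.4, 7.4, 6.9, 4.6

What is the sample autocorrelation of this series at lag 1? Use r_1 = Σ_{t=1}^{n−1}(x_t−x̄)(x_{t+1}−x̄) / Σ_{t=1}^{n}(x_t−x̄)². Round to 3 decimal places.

Mean x̄ = (24.2 + 15.6 + 20.7 + 16.6 + 15.9 + 10.8 + 17.4 + 14.4 + 7.4 + 6.9 + 4.6)/11 = 14.0455
Numerator Σ_{t=1}^{10}(x_t−x̄)(x_{t+1}−x̄) = 144.7716
Denominator Σ(x_t−x̄)² = 366.1273
r_1 = 144.7716 / 366.1273 = 0.395

0.395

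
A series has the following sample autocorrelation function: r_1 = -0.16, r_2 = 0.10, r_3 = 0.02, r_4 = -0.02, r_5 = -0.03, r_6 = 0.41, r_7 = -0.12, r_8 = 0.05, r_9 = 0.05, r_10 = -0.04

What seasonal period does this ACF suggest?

6

The largest autocorrelation is r_6 = 0.41; the remaining lags stay at or below 0.10.
The dominant spike at lag 6 indicates a seasonal period of 6.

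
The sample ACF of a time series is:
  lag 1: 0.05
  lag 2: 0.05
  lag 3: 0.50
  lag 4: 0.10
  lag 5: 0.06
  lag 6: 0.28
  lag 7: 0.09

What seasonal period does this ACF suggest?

3

The largest autocorrelation is r_3 = 0.50, with a weaker echo at lag 6 (0.28); the remaining lags stay at or below 0.10.
The dominant spike at lag 3 indicates a seasonal period of 3.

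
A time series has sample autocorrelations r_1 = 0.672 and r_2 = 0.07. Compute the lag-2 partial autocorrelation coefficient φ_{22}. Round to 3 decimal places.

φ_{22} = (r_2 − r_1²) / (1 − r_1²)
r_1² = (0.672)² = 0.451584
Numerator = 0.07 − 0.4516 = -0.3816; denominator = 1 − 0.4516 = 0.5484
φ_{22} = -0.3816 / 0.5484 = -0.696

-0.696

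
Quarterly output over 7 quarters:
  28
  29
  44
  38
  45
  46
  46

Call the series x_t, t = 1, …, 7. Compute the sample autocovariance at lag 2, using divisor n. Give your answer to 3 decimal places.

Mean x̄ = (28 + 29 + 44 + 38 + 45 + 46 + 46)/7 = 39.4286
Deviations: -11.4286, -10.4286, 4.5714, -1.4286, 5.5714, 6.5714, 6.5714
Σ_{t=1}^{5}(x_t−x̄)(x_{t+2}−x̄) = 15.3469
γ_2 = 15.3469 / 7 = 2.192

2.192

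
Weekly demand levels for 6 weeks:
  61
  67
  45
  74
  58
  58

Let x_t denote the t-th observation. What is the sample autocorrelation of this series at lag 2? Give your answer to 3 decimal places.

Mean x̄ = (61 + 67 + 45 + 74 + 58 + 58)/6 = 60.5000
Deviations from mean: 0.5000, 6.5000, -15.5000, 13.5000, -2.5000, -2.5000
Σ(x_t−x̄)(x_{t+2}−x̄) = (-7.7500) + (87.7500) + (38.7500) + (-33.7500) = 85.0000
Denominator Σ(x_t−x̄)² = 477.5000
r_2 = 85.0000 / 477.5000 = 0.178

0.178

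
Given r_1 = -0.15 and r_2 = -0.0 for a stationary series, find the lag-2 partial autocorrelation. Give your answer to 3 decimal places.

φ_{22} = (r_2 − r_1²) / (1 − r_1²)
r_1² = (-0.15)² = 0.0225
Numerator = -0.0 − 0.0225 = -0.0225; denominator = 1 − 0.0225 = 0.9775
φ_{22} = -0.0225 / 0.9775 = -0.023

-0.023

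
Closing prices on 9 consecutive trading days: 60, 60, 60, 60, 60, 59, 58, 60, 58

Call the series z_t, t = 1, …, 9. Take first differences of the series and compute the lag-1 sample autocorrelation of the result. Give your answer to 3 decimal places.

First differences Δz: 0, 0, 0, 0, -1, -1, 2, -2
Mean of differences = -0.2500
Numerator Σ(Δz_t−Δz̄)(Δz_{t+1}−Δz̄) = -5.0625
Denominator Σ(Δz_t−Δz̄)² = 9.5000
r_1(Δz) = -5.0625 / 9.5000 = -0.533

-0.533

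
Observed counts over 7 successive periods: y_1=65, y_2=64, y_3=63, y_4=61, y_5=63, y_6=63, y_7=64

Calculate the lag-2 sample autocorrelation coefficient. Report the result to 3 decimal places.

Mean ȳ = (65 + 64 + 63 + 61 + 63 + 63 + 64)/7 = 63.2857
Σ(y_t−ȳ)(y_{t+2}−ȳ) = (-0.4898) + (-1.6327) + (0.0816) + (0.6531) + (-0.2041) = -1.5918
Denominator Σ(y_t−ȳ)² = 9.4286
r_2 = -1.5918 / 9.4286 = -0.169

-0.169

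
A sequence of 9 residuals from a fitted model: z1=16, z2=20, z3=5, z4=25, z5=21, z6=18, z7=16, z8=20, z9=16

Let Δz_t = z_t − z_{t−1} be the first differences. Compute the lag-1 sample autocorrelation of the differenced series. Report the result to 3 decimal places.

First differences Δz: 4, -15, 20, -4, -3, -2, 4, -4
Mean of differences = 0.0000
Numerator Σ(Δz_t−Δz̄)(Δz_{t+1}−Δz̄) = -446.0000
Denominator Σ(Δz_t−Δz̄)² = 702.0000
r_1(Δz) = -446.0000 / 702.0000 = -0.635

-0.635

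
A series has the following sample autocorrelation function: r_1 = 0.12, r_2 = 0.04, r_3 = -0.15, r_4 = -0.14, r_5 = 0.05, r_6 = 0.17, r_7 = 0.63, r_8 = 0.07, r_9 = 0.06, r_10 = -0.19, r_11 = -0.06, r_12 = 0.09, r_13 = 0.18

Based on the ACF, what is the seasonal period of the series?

The largest autocorrelation is r_7 = 0.63; the remaining lags stay at or below 0.18.
The dominant spike at lag 7 indicates a seasonal period of 7.

7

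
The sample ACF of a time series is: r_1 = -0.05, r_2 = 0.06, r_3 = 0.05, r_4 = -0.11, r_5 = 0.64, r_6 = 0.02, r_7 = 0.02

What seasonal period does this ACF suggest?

5

The largest autocorrelation is r_5 = 0.64; the remaining lags stay at or below 0.06.
The dominant spike at lag 5 indicates a seasonal period of 5.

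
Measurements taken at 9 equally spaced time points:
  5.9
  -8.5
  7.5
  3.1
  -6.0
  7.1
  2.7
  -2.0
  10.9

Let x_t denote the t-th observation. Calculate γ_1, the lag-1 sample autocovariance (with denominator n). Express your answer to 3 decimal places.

-19.349

Mean x̄ = (5.9 − 8.5 + 7.5 + 3.1 − 6.0 + 7.1 + 2.7 − 2.0 + 10.9)/9 = 2.3000
Σ_{t=1}^{8}(x_t−x̄)(x_{t+1}−x̄) = -174.1400
γ_1 = -174.1400 / 9 = -19.349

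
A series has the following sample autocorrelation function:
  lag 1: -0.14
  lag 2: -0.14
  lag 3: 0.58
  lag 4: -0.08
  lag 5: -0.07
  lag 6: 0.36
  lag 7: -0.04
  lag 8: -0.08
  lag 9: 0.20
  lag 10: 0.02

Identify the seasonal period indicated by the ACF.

3

The largest autocorrelation is r_3 = 0.58, with weaker echoes at lags 6 (0.36) and 9 (0.20); the remaining lags stay at or below 0.02.
The dominant spike at lag 3 indicates a seasonal period of 3.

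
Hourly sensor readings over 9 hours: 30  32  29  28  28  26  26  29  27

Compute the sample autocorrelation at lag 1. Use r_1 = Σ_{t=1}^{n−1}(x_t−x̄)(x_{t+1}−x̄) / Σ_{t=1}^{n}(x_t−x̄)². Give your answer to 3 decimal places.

Mean x̄ = (30 + 32 + 29 + 28 + 28 + 26 + 26 + 29 + 27)/9 = 28.3333
Numerator Σ_{t=1}^{8}(x_t−x̄)(x_{t+1}−x̄) = 12.2222
Denominator Σ(x_t−x̄)² = 30.0000
r_1 = 12.2222 / 30.0000 = 0.407

0.407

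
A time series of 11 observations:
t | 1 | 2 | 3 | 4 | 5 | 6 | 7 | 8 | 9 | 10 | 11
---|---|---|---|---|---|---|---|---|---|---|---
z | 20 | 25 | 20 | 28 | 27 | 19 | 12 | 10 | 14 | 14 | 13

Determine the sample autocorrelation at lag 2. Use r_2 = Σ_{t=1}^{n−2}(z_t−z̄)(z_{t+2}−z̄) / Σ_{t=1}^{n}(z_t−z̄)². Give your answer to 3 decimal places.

Mean z̄ = (20 + 25 + 20 + 28 + 27 + 19 + 12 + 10 + 14 + 14 + 13)/11 = 18.3636
Numerator Σ_{t=1}^{9}(z_t−z̄)(z_{t+2}−z̄) = 114.2810
Denominator Σ(z_t−z̄)² = 394.5455
r_2 = 114.2810 / 394.5455 = 0.290

0.290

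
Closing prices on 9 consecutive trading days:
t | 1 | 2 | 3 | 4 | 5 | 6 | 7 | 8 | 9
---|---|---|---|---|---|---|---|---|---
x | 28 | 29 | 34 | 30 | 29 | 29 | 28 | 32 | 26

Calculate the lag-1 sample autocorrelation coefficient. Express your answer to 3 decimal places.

Mean x̄ = (28 + 29 + 34 + 30 + 29 + 29 + 28 + 32 + 26)/9 = 29.4444
Numerator Σ_{t=1}^{8}(x_t−x̄)(x_{t+1}−x̄) = -10.7531
Denominator Σ(x_t−x̄)² = 44.2222
r_1 = -10.7531 / 44.2222 = -0.243

-0.243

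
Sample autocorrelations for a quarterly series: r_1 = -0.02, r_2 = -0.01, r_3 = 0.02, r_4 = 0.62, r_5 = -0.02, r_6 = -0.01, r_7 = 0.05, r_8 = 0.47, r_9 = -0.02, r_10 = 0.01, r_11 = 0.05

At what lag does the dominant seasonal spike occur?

4

The largest autocorrelation is r_4 = 0.62, with a weaker echo at lag 8 (0.47); the remaining lags stay at or below 0.05.
The dominant spike at lag 4 indicates a seasonal period of 4.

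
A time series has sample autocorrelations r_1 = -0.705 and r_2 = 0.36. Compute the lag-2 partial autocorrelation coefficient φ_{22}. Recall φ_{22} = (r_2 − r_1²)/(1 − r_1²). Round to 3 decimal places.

φ_{22} = (r_2 − r_1²) / (1 − r_1²)
r_1² = (-0.705)² = 0.497025
Numerator = 0.36 − 0.4970 = -0.1370; denominator = 1 − 0.4970 = 0.5030
φ_{22} = -0.1370 / 0.5030 = -0.272

-0.272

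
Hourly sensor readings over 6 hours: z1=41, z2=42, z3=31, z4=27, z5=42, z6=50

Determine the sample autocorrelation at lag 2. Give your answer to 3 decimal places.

-0.603

Mean z̄ = (41 + 42 + 31 + 27 + 42 + 50)/6 = 38.8333
Deviations from mean: 2.1667, 3.1667, -7.8333, -11.8333, 3.1667, 11.1667
Numerator Σ_{t=1}^{4}(z_t−z̄)(z_{t+2}−z̄) = -211.3889
Denominator Σ(z_t−z̄)² = 350.8333
r_2 = -211.3889 / 350.8333 = -0.603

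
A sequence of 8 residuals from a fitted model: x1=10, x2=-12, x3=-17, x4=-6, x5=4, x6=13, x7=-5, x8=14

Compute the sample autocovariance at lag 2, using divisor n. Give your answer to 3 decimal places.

-10.160

Mean x̄ = (10 − 12 − 17 − 6 + 4 + 13 − 5 + 14)/8 = 0.1250
Deviations: 9.8750, -12.1250, -17.1250, -6.1250, 3.8750, 12.8750, -5.1250, 13.8750
Σ_{t=1}^{6}(x_t−x̄)(x_{t+2}−x̄) = -81.2813
γ_2 = -81.2813 / 8 = -10.160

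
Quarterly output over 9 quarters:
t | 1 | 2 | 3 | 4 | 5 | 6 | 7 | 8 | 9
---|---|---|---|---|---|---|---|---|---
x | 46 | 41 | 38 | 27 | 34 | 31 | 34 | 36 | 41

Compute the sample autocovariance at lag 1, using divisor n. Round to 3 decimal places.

9.410

Mean x̄ = (46 + 41 + 38 + 27 + 34 + 31 + 34 + 36 + 41)/9 = 36.4444
Σ_{t=1}^{8}(x_t−x̄)(x_{t+1}−x̄) = 84.6914
γ_1 = 84.6914 / 9 = 9.410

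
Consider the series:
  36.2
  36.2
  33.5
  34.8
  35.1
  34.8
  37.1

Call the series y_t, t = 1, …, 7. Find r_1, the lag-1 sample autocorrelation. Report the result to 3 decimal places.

Mean ȳ = (36.2 + 36.2 + 33.5 + 34.8 + 35.1 + 34.8 + 37.1)/7 = 35.3857
Σ(y_t−ȳ)(y_{t+1}−ȳ) = (0.6631) + (-1.5355) + (1.1045) + (0.1673) + (0.1673) + (-1.0041) = -0.4373
Denominator Σ(y_t−ȳ)² = 8.5886
r_1 = -0.4373 / 8.5886 = -0.051

-0.051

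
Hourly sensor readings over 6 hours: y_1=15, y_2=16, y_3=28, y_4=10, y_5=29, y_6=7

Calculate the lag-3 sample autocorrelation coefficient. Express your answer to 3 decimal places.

-0.260

Mean ȳ = (15 + 16 + 28 + 10 + 29 + 7)/6 = 17.5000
Numerator Σ_{t=1}^{3}(y_t−ȳ)(y_{t+3}−ȳ) = -108.7500
Denominator Σ(y_t−ȳ)² = 417.5000
r_3 = -108.7500 / 417.5000 = -0.260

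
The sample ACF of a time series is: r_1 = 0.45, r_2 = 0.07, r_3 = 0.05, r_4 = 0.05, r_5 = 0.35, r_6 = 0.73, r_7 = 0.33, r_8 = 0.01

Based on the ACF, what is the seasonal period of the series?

The largest autocorrelation is r_6 = 0.73; the remaining lags stay at or below 0.45. The elevated value at lag 1 (0.45), dropping to 0.07 at lag 2, reflects decaying short-term dependence rather than seasonality.
The dominant spike at lag 6 indicates a seasonal period of 6.

6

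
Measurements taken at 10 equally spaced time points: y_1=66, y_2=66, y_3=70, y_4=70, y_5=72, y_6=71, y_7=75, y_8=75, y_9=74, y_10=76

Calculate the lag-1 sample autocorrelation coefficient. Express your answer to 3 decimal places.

Mean ȳ = (66 + 66 + 70 + 70 + 72 + 71 + 75 + 75 + 74 + 76)/10 = 71.5000
Numerator Σ_{t=1}^{9}(y_t−ȳ)(y_{t+1}−ȳ) = 70.2500
Denominator Σ(y_t−ȳ)² = 116.5000
r_1 = 70.2500 / 116.5000 = 0.603

0.603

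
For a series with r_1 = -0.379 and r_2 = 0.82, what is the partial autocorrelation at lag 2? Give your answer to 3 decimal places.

φ_{22} = (r_2 − r_1²) / (1 − r_1²)
r_1² = (-0.379)² = 0.143641
Numerator = 0.82 − 0.1436 = 0.6764; denominator = 1 − 0.1436 = 0.8564
φ_{22} = 0.6764 / 0.8564 = 0.790

0.790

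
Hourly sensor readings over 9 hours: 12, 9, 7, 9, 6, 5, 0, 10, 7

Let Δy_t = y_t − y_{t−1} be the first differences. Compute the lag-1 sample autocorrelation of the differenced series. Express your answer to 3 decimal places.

First differences Δy: -3, -2, 2, -3, -1, -5, 10, -3
Mean of differences = -0.6250
Numerator Σ(Δy_t−Δȳ)(Δy_{t+1}−Δȳ) = -75.7656
Denominator Σ(Δy_t−Δȳ)² = 157.8750
r_1(Δy) = -75.7656 / 157.8750 = -0.480

-0.480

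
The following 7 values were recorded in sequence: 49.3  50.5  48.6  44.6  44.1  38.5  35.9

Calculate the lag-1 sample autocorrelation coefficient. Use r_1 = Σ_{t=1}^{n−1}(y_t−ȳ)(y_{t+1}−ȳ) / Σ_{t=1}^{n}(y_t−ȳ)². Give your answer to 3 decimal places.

Mean ȳ = (49.3 + 50.5 + 48.6 + 44.6 + 44.1 + 38.5 + 35.9)/7 = 44.5000
Σ(y_t−ȳ)(y_{t+1}−ȳ) = (28.8000) + (24.6000) + (0.4100) + (-0.0400) + (2.4000) + (51.6000) = 107.7700
Denominator Σ(y_t−ȳ)² = 185.9800
r_1 = 107.7700 / 185.9800 = 0.579

0.579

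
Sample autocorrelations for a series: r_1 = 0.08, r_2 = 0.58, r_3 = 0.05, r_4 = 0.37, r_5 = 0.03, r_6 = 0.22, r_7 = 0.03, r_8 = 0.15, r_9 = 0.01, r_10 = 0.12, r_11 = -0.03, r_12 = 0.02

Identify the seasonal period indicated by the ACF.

The largest autocorrelation is r_2 = 0.58, with weaker echoes at lags 4 (0.37), 6 (0.22) and 8 (0.15); the remaining lags stay at or below 0.12.
The dominant spike at lag 2 indicates a seasonal period of 2.

2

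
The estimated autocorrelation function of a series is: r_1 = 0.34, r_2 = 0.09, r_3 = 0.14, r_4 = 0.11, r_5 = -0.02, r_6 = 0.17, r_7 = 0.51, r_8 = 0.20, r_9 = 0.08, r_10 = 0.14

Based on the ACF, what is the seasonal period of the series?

7

The largest autocorrelation is r_7 = 0.51; the remaining lags stay at or below 0.34. The elevated value at lag 1 (0.34), dropping to 0.09 at lag 2, reflects decaying short-term dependence rather than seasonality.
The dominant spike at lag 7 indicates a seasonal period of 7.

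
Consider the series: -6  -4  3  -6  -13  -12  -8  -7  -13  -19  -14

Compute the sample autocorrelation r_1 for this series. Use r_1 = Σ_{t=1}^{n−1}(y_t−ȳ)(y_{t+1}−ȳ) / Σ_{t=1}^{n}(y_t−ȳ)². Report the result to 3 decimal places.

0.536

Mean ȳ = (-6 − 4 + 3 − 6 − 13 − 12 − 8 − 7 − 13 − 19 − 14)/11 = -9.0000
Numerator Σ_{t=1}^{10}(y_t−ȳ)(y_{t+1}−ȳ) = 192.0000
Denominator Σ(y_t−ȳ)² = 358.0000
r_1 = 192.0000 / 358.0000 = 0.536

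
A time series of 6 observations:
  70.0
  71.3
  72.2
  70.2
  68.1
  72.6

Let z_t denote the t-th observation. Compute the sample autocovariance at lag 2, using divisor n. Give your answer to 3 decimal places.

-1.039

Mean z̄ = (70.0 + 71.3 + 72.2 + 70.2 + 68.1 + 72.6)/6 = 70.7333
Deviations: -0.7333, 0.5667, 1.4667, -0.5333, -2.6333, 1.8667
Σ_{t=1}^{4}(z_t−z̄)(z_{t+2}−z̄) = -6.2356
γ_2 = -6.2356 / 6 = -1.039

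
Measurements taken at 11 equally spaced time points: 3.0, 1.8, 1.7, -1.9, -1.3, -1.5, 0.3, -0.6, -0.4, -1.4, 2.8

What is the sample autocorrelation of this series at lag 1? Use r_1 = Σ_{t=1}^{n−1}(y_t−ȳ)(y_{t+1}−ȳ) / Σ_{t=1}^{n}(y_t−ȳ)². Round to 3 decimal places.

0.203

Mean ȳ = (3.0 + 1.8 + 1.7 − 1.9 − 1.3 − 1.5 + 0.3 − 0.6 − 0.4 − 1.4 + 2.8)/11 = 0.2273
Numerator Σ_{t=1}^{10}(y_t−ȳ)(y_{t+1}−ȳ) = 6.5983
Denominator Σ(y_t−ȳ)² = 32.5218
r_1 = 6.5983 / 32.5218 = 0.203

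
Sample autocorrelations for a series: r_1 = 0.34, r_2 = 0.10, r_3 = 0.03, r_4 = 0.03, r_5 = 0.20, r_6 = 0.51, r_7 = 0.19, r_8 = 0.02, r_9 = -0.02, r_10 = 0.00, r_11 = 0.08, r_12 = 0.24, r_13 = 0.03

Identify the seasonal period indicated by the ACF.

6

The largest autocorrelation is r_6 = 0.51; the remaining lags stay at or below 0.34. The elevated value at lag 1 (0.34), dropping to 0.10 at lag 2, reflects decaying short-term dependence rather than seasonality.
The dominant spike at lag 6 indicates a seasonal period of 6.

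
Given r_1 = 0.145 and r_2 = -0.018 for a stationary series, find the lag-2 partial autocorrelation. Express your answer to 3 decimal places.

φ_{22} = (r_2 − r_1²) / (1 − r_1²)
r_1² = (0.145)² = 0.021025
Numerator = -0.018 − 0.0210 = -0.0390; denominator = 1 − 0.0210 = 0.9790
φ_{22} = -0.0390 / 0.9790 = -0.040

-0.040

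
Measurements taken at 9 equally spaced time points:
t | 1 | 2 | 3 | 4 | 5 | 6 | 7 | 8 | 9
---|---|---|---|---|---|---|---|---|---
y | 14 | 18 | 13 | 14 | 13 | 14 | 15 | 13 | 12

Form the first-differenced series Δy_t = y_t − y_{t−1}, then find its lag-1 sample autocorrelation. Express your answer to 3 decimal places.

First differences Δy: 4, -5, 1, -1, 1, 1, -2, -1
Mean of differences = -0.2500
Numerator Σ(Δy_t−Δȳ)(Δy_{t+1}−Δȳ) = -27.3125
Denominator Σ(Δy_t−Δȳ)² = 49.5000
r_1(Δy) = -27.3125 / 49.5000 = -0.552

-0.552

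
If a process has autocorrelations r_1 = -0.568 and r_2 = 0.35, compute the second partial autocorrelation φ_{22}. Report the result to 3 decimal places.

φ_{22} = (r_2 − r_1²) / (1 − r_1²)
r_1² = (-0.568)² = 0.322624
Numerator = 0.35 − 0.3226 = 0.0274; denominator = 1 − 0.3226 = 0.6774
φ_{22} = 0.0274 / 0.6774 = 0.040

0.040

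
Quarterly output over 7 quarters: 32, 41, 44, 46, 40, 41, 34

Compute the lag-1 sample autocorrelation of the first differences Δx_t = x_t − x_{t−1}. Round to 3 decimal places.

0.044

First differences Δx: 9, 3, 2, -6, 1, -7
Mean of differences = 0.3333
Numerator Σ(Δx_t−Δx̄)(Δx_{t+1}−Δx̄) = 7.8889
Denominator Σ(Δx_t−Δx̄)² = 179.3333
r_1(Δx) = 7.8889 / 179.3333 = 0.044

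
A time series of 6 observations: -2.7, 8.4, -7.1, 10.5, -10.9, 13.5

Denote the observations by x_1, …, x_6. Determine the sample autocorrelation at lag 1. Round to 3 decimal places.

Mean x̄ = (-2.7 + 8.4 − 7.1 + 10.5 − 10.9 + 13.5)/6 = 1.9500
Deviations from mean: -4.6500, 6.4500, -9.0500, 8.5500, -12.8500, 11.5500
Σ(x_t−x̄)(x_{t+1}−x̄) = (-29.9925) + (-58.3725) + (-77.3775) + (-109.8675) + (-148.4175) = -424.0275
Denominator Σ(x_t−x̄)² = 516.7550
r_1 = -424.0275 / 516.7550 = -0.821

-0.821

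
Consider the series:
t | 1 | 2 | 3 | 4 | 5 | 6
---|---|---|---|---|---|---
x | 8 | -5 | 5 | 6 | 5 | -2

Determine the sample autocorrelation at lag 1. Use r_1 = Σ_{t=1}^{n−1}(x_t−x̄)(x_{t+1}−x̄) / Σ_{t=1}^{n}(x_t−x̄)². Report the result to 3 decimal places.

-0.414

Mean x̄ = (8 − 5 + 5 + 6 + 5 − 2)/6 = 2.8333
Numerator Σ_{t=1}^{5}(x_t−x̄)(x_{t+1}−x̄) = -54.1944
Denominator Σ(x_t−x̄)² = 130.8333
r_1 = -54.1944 / 130.8333 = -0.414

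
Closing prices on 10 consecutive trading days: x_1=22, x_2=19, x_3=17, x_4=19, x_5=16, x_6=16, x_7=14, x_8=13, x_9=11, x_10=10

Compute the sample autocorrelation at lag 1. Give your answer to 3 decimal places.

0.578

Mean x̄ = (22 + 19 + 17 + 19 + 16 + 16 + 14 + 13 + 11 + 10)/10 = 15.7000
Numerator Σ_{t=1}^{9}(x_t−x̄)(x_{t+1}−x̄) = 74.0100
Denominator Σ(x_t−x̄)² = 128.1000
r_1 = 74.0100 / 128.1000 = 0.578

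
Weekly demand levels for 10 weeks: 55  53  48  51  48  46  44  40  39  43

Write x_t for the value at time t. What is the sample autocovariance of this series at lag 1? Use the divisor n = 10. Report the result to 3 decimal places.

Mean x̄ = (55 + 53 + 48 + 51 + 48 + 46 + 44 + 40 + 39 + 43)/10 = 46.7000
Σ_{t=1}^{9}(x_t−x̄)(x_{t+1}−x̄) = 170.8100
γ_1 = 170.8100 / 10 = 17.081

17.081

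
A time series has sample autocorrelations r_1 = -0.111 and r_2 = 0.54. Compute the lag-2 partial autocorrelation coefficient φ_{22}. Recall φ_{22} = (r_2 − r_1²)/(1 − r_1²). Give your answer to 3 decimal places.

0.534

φ_{22} = (r_2 − r_1²) / (1 − r_1²)
r_1² = (-0.111)² = 0.012321
Numerator = 0.54 − 0.0123 = 0.5277; denominator = 1 − 0.0123 = 0.9877
φ_{22} = 0.5277 / 0.9877 = 0.534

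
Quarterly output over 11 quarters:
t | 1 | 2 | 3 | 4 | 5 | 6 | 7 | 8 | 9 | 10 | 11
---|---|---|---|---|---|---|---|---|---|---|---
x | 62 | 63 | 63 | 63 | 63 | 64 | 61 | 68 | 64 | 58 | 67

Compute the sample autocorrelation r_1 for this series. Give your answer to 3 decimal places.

-0.444

Mean x̄ = (62 + 63 + 63 + 63 + 63 + 64 + 61 + 68 + 64 + 58 + 67)/11 = 63.2727
Numerator Σ_{t=1}^{10}(x_t−x̄)(x_{t+1}−x̄) = -32.0744
Denominator Σ(x_t−x̄)² = 72.1818
r_1 = -32.0744 / 72.1818 = -0.444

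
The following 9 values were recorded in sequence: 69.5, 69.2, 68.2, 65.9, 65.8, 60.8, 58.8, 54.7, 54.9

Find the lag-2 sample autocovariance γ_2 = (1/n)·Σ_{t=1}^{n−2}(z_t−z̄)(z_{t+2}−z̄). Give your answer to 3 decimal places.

Mean z̄ = (69.5 + 69.2 + 68.2 + 65.9 + 65.8 + 60.8 + 58.8 + 54.7 + 54.9)/9 = 63.0889
Σ_{t=1}^{7}(z_t−z̄)(z_{t+2}−z̄) = 100.0642
γ_2 = 100.0642 / 9 = 11.118

11.118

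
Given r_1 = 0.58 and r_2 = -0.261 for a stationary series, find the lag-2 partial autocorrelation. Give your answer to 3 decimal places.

φ_{22} = (r_2 − r_1²) / (1 − r_1²)
r_1² = (0.58)² = 0.3364
Numerator = -0.261 − 0.3364 = -0.5974; denominator = 1 − 0.3364 = 0.6636
φ_{22} = -0.5974 / 0.6636 = -0.900

-0.900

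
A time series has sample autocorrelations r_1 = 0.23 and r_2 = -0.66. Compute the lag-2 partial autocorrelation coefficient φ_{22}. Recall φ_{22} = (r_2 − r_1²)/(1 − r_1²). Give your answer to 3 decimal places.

-0.753

φ_{22} = (r_2 − r_1²) / (1 − r_1²)
r_1² = (0.23)² = 0.0529
Numerator = -0.66 − 0.0529 = -0.7129; denominator = 1 − 0.0529 = 0.9471
φ_{22} = -0.7129 / 0.9471 = -0.753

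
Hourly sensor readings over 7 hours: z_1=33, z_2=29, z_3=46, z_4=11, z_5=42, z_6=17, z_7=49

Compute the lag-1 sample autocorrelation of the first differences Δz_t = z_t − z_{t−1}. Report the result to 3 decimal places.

First differences Δz: -4, 17, -35, 31, -25, 32
Mean of differences = 2.6667
Numerator Σ(Δz_t−Δz̄)(Δz_{t+1}−Δz̄) = -3298.1111
Denominator Σ(Δz_t−Δz̄)² = 4097.3333
r_1(Δz) = -3298.1111 / 4097.3333 = -0.805

-0.805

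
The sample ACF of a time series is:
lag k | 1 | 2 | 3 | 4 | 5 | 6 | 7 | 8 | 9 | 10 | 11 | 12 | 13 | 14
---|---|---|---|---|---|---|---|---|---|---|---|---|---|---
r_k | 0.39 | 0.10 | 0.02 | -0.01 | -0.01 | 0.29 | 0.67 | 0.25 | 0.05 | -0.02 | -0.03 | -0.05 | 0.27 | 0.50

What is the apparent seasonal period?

The largest autocorrelation is r_7 = 0.67, with a weaker echo at lag 14 (0.50); the remaining lags stay at or below 0.39. The elevated value at lag 1 (0.39), dropping to 0.10 at lag 2, reflects decaying short-term dependence rather than seasonality.
The dominant spike at lag 7 indicates a seasonal period of 7.

7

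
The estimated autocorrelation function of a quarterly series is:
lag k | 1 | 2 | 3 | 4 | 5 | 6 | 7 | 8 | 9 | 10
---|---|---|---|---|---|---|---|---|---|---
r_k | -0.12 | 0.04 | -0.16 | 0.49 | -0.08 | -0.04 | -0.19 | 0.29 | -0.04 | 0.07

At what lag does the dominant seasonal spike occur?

4

The largest autocorrelation is r_4 = 0.49, with a weaker echo at lag 8 (0.29); the remaining lags stay at or below 0.07.
The dominant spike at lag 4 indicates a seasonal period of 4.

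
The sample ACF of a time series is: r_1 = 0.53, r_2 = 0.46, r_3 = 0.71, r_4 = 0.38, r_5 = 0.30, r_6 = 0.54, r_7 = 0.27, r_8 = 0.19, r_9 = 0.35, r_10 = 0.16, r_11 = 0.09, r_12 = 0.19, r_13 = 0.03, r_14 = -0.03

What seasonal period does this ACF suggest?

The largest autocorrelation is r_3 = 0.71, with a weaker echo at lag 6 (0.54); the remaining lags stay at or below 0.53. The elevated value at lag 1 (0.53), dropping to 0.46 at lag 2, reflects decaying short-term dependence rather than seasonality.
The dominant spike at lag 3 indicates a seasonal period of 3.

3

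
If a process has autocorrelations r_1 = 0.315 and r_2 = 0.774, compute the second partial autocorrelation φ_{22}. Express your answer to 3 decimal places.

0.749

φ_{22} = (r_2 − r_1²) / (1 − r_1²)
r_1² = (0.315)² = 0.099225
Numerator = 0.774 − 0.0992 = 0.6748; denominator = 1 − 0.0992 = 0.9008
φ_{22} = 0.6748 / 0.9008 = 0.749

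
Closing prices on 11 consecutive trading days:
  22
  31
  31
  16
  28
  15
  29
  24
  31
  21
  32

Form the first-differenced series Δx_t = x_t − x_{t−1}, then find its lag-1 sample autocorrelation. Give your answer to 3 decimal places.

-0.722

First differences Δx: 9, 0, -15, 12, -13, 14, -5, 7, -10, 11
Mean of differences = 1.0000
Numerator Σ(Δx_t−Δx̄)(Δx_{t+1}−Δx̄) = -794.0000
Denominator Σ(Δx_t−Δx̄)² = 1100.0000
r_1(Δx) = -794.0000 / 1100.0000 = -0.722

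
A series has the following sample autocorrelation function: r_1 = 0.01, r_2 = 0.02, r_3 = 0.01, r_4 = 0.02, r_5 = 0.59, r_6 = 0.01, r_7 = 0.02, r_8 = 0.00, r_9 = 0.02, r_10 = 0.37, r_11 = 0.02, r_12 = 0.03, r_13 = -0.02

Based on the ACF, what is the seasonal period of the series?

The largest autocorrelation is r_5 = 0.59, with a weaker echo at lag 10 (0.37); the remaining lags stay at or below 0.03.
The dominant spike at lag 5 indicates a seasonal period of 5.

5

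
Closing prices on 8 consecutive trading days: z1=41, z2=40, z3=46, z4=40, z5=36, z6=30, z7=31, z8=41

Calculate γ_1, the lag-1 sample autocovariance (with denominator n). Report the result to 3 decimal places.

10.701

Mean z̄ = (41 + 40 + 46 + 40 + 36 + 30 + 31 + 41)/8 = 38.1250
Deviations: 2.8750, 1.8750, 7.8750, 1.8750, -2.1250, -8.1250, -7.1250, 2.8750
Σ_{t=1}^{7}(z_t−z̄)(z_{t+1}−z̄) = 85.6094
γ_1 = 85.6094 / 8 = 10.701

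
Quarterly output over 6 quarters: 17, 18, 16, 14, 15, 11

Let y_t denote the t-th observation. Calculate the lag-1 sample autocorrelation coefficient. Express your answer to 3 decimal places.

0.242

Mean ȳ = (17 + 18 + 16 + 14 + 15 + 11)/6 = 15.1667
Numerator Σ_{t=1}^{5}(y_t−ȳ)(y_{t+1}−ȳ) = 7.4722
Denominator Σ(y_t−ȳ)² = 30.8333
r_1 = 7.4722 / 30.8333 = 0.242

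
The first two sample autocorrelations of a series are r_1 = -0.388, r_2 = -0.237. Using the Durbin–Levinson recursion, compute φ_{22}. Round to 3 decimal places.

φ_{22} = (r_2 − r_1²) / (1 − r_1²)
r_1² = (-0.388)² = 0.150544
Numerator = -0.237 − 0.1505 = -0.3875; denominator = 1 − 0.1505 = 0.8495
φ_{22} = -0.3875 / 0.8495 = -0.456

-0.456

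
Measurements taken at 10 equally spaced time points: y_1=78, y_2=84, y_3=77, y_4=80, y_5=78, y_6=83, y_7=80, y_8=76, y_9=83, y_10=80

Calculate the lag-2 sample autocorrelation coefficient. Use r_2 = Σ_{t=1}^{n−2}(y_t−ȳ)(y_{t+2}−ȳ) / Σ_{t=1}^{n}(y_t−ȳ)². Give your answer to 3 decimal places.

Mean ȳ = (78 + 84 + 77 + 80 + 78 + 83 + 80 + 76 + 83 + 80)/10 = 79.9000
Numerator Σ_{t=1}^{8}(y_t−ȳ)(y_{t+2}−ȳ) = -0.6200
Denominator Σ(y_t−ȳ)² = 66.9000
r_2 = -0.6200 / 66.9000 = -0.009

-0.009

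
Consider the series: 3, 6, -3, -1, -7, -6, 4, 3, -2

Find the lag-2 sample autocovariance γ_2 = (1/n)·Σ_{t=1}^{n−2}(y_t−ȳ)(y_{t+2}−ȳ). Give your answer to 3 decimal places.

Mean ȳ = (3 + 6 − 3 − 1 − 7 − 6 + 4 + 3 − 2)/9 = -0.3333
Σ_{t=1}^{7}(y_t−ȳ)(y_{t+2}−ȳ) = -46.5556
γ_2 = -46.5556 / 9 = -5.173

-5.173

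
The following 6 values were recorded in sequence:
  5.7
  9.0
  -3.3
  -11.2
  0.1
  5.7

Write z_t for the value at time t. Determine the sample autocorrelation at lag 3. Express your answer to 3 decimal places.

Mean z̄ = (5.7 + 9.0 − 3.3 − 11.2 + 0.1 + 5.7)/6 = 1.0000
Deviations from mean: 4.7000, 8.0000, -4.3000, -12.2000, -0.9000, 4.7000
Σ(z_t−z̄)(z_{t+3}−z̄) = (-57.3400) + (-7.2000) + (-20.2100) = -84.7500
Denominator Σ(z_t−z̄)² = 276.3200
r_3 = -84.7500 / 276.3200 = -0.307

-0.307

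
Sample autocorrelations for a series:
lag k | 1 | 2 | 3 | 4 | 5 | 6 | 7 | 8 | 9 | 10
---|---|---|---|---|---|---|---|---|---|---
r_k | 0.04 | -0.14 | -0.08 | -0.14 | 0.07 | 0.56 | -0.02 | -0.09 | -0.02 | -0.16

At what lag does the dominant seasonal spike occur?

The largest autocorrelation is r_6 = 0.56; the remaining lags stay at or below 0.07.
The dominant spike at lag 6 indicates a seasonal period of 6.

6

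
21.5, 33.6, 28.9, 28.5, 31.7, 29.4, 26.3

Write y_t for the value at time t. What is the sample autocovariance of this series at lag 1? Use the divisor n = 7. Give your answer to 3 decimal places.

-4.759

Mean ȳ = (21.5 + 33.6 + 28.9 + 28.5 + 31.7 + 29.4 + 26.3)/7 = 28.5571
Σ_{t=1}^{6}(y_t−ȳ)(y_{t+1}−ȳ) = -33.3118
γ_1 = -33.3118 / 7 = -4.759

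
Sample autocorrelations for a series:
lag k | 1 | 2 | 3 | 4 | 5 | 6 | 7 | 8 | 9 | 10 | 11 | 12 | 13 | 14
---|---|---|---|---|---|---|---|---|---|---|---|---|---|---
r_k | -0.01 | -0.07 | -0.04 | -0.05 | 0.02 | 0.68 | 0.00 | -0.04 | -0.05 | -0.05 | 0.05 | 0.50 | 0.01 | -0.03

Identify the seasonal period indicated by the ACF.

6

The largest autocorrelation is r_6 = 0.68, with a weaker echo at lag 12 (0.50); the remaining lags stay at or below 0.05.
The dominant spike at lag 6 indicates a seasonal period of 6.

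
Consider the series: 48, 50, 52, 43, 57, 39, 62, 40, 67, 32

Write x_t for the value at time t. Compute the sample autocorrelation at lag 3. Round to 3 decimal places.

Mean x̄ = (48 + 50 + 52 + 43 + 57 + 39 + 62 + 40 + 67 + 32)/10 = 49.0000
Σ(x_t−x̄)(x_{t+3}−x̄) = (6.0000) + (8.0000) + (-30.0000) + (-78.0000) + (-72.0000) + (-180.0000) + (-221.0000) = -567.0000
Denominator Σ(x_t−x̄)² = 1074.0000
r_3 = -567.0000 / 1074.0000 = -0.528

-0.528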